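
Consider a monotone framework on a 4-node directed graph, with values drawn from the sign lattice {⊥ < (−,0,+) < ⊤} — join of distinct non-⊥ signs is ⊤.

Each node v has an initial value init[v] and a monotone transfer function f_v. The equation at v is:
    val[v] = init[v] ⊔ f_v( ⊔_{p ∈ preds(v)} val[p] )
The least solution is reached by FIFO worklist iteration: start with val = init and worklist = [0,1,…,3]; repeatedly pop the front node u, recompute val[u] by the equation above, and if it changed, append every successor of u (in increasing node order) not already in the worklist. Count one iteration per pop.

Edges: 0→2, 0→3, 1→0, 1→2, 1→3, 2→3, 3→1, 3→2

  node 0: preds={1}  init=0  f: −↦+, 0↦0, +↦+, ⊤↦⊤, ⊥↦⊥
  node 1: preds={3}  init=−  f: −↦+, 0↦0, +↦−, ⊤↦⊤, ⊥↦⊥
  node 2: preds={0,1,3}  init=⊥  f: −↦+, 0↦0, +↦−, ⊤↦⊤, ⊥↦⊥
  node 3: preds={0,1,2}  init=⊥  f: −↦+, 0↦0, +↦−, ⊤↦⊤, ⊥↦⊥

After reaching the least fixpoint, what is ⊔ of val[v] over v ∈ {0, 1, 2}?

⊤

Trace (8 dequeues):
  [1] u=0 | in − | out ⊤ | prev 0 | push {}
  [2] u=1 | in ⊥ | out − | ==
  [3] u=2 | in ⊤ | out ⊤ | prev ⊥ | push {}
  [4] u=3 | in ⊤ | out ⊤ | prev ⊥ | push {1,2}
  [5] u=1 | in ⊤ | out ⊤ | prev − | push {0,3}
  [6] u=2 | in ⊤ | out ⊤ | ==
  [7] u=0 | in ⊤ | out ⊤ | ==
  [8] u=3 | in ⊤ | out ⊤ | ==

Converged values:
  [0] ⊤
  [1] ⊤
  [2] ⊤
  [3] ⊤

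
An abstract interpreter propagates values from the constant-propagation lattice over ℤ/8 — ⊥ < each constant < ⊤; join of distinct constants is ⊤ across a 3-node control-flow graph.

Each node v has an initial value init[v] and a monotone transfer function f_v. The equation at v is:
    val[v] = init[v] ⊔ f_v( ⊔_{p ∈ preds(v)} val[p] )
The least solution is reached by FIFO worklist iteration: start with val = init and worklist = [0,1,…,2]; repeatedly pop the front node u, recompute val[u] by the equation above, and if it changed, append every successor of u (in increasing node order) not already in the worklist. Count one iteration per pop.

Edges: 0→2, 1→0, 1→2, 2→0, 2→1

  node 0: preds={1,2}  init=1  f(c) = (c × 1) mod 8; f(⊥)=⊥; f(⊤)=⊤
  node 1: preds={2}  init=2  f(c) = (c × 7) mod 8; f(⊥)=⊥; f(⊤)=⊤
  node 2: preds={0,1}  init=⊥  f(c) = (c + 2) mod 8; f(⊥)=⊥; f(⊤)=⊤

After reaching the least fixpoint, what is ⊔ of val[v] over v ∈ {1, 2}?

⊤

Iteration log — 7 steps:
  step 1. node 0  ⊔preds=2  new=⊤  old=1  +wl: 
  step 2. node 1  ⊔preds=⊥  new=2  stable
  step 3. node 2  ⊔preds=⊤  new=⊤  old=⊥  +wl: 0,1
  step 4. node 0  ⊔preds=⊤  new=⊤  stable
  step 5. node 1  ⊔preds=⊤  new=⊤  old=2  +wl: 0,2
  step 6. node 0  ⊔preds=⊤  new=⊤  stable
  step 7. node 2  ⊔preds=⊤  new=⊤  stable

Least fixpoint reached:
  node 0: ⊤
  node 1: ⊤
  node 2: ⊤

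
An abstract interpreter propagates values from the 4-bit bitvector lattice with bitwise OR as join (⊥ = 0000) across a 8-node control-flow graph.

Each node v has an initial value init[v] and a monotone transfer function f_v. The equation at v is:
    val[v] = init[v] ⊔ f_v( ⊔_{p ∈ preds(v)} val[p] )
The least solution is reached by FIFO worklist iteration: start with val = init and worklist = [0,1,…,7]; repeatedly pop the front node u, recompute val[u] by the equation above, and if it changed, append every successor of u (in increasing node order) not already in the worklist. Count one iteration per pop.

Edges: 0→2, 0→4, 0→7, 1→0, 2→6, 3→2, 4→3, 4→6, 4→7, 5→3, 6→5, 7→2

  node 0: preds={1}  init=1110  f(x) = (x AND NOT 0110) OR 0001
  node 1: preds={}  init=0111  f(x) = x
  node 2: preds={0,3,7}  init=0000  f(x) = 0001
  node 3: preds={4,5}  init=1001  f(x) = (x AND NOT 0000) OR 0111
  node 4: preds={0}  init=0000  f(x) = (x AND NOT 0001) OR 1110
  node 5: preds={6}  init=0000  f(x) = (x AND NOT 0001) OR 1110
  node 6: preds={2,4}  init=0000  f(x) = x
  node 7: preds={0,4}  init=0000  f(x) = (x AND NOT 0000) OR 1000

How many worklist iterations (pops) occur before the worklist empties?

Worklist (11 pops):
  #1 pop 0: in=0111 → 1111 (was 1110); enqueue []
  #2 pop 1: in=0000 → 0111 (no change)
  #3 pop 2: in=1111 → 0001 (was 0000); enqueue []
  #4 pop 3: in=0000 → 1111 (was 1001); enqueue [2]
  #5 pop 4: in=1111 → 1110 (was 0000); enqueue [3]
  #6 pop 5: in=0000 → 1110 (was 0000); enqueue []
  #7 pop 6: in=1111 → 1111 (was 0000); enqueue [5]
  #8 pop 7: in=1111 → 1111 (was 0000); enqueue []
  #9 pop 2: in=1111 → 0001 (no change)
  #10 pop 3: in=1110 → 1111 (no change)
  #11 pop 5: in=1111 → 1110 (no change)

Fixpoint:
  val[0] = 1111
  val[1] = 0111
  val[2] = 0001
  val[3] = 1111
  val[4] = 1110
  val[5] = 1110
  val[6] = 1111
  val[7] = 1111

11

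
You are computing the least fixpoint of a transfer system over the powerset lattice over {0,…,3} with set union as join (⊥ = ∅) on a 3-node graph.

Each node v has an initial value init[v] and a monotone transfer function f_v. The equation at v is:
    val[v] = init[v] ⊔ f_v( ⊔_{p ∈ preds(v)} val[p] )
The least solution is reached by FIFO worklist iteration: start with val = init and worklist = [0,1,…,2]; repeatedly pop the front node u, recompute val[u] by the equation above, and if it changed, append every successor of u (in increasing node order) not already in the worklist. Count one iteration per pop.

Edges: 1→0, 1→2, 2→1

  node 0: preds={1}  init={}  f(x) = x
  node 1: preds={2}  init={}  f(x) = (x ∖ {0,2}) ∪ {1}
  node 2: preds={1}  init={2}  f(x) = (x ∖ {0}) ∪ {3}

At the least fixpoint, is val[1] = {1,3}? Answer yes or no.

yes

Iteration log — 7 steps:
  step 1. node 0  ⊔preds={}  new={}  stable
  step 2. node 1  ⊔preds={2}  new={1}  old={}  +wl: 0
  step 3. node 2  ⊔preds={1}  new={1,2,3}  old={2}  +wl: 1
  step 4. node 0  ⊔preds={1}  new={1}  old={}  +wl: 
  step 5. node 1  ⊔preds={1,2,3}  new={1,3}  old={1}  +wl: 0,2
  step 6. node 0  ⊔preds={1,3}  new={1,3}  old={1}  +wl: 
  step 7. node 2  ⊔preds={1,3}  new={1,2,3}  stable

Least fixpoint reached:
  node 0: {1,3}
  node 1: {1,3}
  node 2: {1,2,3}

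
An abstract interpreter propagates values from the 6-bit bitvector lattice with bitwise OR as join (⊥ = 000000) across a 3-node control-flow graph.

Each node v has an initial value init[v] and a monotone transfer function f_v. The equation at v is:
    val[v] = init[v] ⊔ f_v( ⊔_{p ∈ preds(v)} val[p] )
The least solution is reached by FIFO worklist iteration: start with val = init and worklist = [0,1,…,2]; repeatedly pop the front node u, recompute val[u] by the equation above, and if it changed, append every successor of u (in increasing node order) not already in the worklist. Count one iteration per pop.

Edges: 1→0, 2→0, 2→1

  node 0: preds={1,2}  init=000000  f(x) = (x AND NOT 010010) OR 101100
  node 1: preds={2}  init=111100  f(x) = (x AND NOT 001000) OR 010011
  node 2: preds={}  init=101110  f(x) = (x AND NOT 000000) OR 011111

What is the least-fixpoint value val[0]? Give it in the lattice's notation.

101101

Iteration log — 5 steps:
  step 1. node 0  ⊔preds=111110  new=101100  old=000000  +wl: 
  step 2. node 1  ⊔preds=101110  new=111111  old=111100  +wl: 0
  step 3. node 2  ⊔preds=000000  new=111111  old=101110  +wl: 1
  step 4. node 0  ⊔preds=111111  new=101101  old=101100  +wl: 
  step 5. node 1  ⊔preds=111111  new=111111  stable

Least fixpoint reached:
  node 0: 101101
  node 1: 111111
  node 2: 111111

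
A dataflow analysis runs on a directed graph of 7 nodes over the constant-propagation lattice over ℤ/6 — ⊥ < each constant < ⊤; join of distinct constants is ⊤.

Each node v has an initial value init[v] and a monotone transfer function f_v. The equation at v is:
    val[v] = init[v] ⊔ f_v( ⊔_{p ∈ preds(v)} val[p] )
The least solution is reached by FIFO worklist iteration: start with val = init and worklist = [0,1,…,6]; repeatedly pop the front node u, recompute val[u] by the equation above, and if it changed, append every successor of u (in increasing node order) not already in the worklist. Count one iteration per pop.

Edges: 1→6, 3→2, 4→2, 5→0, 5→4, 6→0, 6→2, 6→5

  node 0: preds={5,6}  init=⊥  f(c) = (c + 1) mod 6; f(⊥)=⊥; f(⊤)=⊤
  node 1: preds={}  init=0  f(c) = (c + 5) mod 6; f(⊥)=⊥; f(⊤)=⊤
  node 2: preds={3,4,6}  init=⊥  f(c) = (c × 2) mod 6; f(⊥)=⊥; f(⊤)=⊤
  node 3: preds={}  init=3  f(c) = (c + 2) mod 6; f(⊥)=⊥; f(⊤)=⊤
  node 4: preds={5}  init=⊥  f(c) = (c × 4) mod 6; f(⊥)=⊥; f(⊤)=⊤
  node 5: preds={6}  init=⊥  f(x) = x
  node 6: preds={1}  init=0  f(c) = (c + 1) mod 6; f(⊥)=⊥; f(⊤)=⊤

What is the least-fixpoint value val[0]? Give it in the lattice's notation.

Trace (14 dequeues):
  [1] u=0 | in 0 | out 1 | prev ⊥ | push {}
  [2] u=1 | in ⊥ | out 0 | ==
  [3] u=2 | in ⊤ | out ⊤ | prev ⊥ | push {}
  [4] u=3 | in ⊥ | out 3 | ==
  [5] u=4 | in ⊥ | out ⊥ | ==
  [6] u=5 | in 0 | out 0 | prev ⊥ | push {0,4}
  [7] u=6 | in 0 | out ⊤ | prev 0 | push {2,5}
  [8] u=0 | in ⊤ | out ⊤ | prev 1 | push {}
  [9] u=4 | in 0 | out 0 | prev ⊥ | push {}
  [10] u=2 | in ⊤ | out ⊤ | ==
  [11] u=5 | in ⊤ | out ⊤ | prev 0 | push {0,4}
  [12] u=0 | in ⊤ | out ⊤ | ==
  [13] u=4 | in ⊤ | out ⊤ | prev 0 | push {2}
  [14] u=2 | in ⊤ | out ⊤ | ==

Converged values:
  [0] ⊤
  [1] 0
  [2] ⊤
  [3] 3
  [4] ⊤
  [5] ⊤
  [6] ⊤

⊤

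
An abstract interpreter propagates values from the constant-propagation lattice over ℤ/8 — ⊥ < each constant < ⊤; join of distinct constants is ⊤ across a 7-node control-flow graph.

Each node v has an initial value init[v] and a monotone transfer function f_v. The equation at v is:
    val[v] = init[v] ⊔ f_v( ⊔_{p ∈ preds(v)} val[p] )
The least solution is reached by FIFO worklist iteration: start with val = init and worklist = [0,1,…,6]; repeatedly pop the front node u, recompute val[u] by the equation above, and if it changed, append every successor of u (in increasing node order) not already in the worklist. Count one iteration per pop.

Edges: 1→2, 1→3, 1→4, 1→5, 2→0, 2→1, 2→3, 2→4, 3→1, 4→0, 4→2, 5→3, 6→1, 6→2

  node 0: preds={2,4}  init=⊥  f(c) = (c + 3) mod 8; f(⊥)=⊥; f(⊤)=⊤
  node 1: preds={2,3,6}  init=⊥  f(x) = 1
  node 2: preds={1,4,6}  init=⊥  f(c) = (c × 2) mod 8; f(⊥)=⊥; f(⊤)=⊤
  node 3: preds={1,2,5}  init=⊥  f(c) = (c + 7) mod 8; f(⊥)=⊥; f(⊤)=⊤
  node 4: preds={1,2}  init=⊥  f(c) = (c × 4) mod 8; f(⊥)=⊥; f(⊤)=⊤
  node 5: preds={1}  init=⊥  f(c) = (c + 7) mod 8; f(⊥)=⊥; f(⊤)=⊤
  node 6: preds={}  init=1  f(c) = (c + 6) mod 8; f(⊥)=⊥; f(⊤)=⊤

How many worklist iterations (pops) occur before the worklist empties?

14

Worklist (14 pops):
  #1 pop 0: in=⊥ → ⊥ (no change)
  #2 pop 1: in=1 → 1 (was ⊥); enqueue []
  #3 pop 2: in=1 → 2 (was ⊥); enqueue [0,1]
  #4 pop 3: in=⊤ → ⊤ (was ⊥); enqueue []
  #5 pop 4: in=⊤ → ⊤ (was ⊥); enqueue [2]
  #6 pop 5: in=1 → 0 (was ⊥); enqueue [3]
  #7 pop 6: in=⊥ → 1 (no change)
  #8 pop 0: in=⊤ → ⊤ (was ⊥); enqueue []
  #9 pop 1: in=⊤ → 1 (no change)
  #10 pop 2: in=⊤ → ⊤ (was 2); enqueue [0,1,4]
  #11 pop 3: in=⊤ → ⊤ (no change)
  #12 pop 0: in=⊤ → ⊤ (no change)
  #13 pop 1: in=⊤ → 1 (no change)
  #14 pop 4: in=⊤ → ⊤ (no change)

Fixpoint:
  val[0] = ⊤
  val[1] = 1
  val[2] = ⊤
  val[3] = ⊤
  val[4] = ⊤
  val[5] = 0
  val[6] = 1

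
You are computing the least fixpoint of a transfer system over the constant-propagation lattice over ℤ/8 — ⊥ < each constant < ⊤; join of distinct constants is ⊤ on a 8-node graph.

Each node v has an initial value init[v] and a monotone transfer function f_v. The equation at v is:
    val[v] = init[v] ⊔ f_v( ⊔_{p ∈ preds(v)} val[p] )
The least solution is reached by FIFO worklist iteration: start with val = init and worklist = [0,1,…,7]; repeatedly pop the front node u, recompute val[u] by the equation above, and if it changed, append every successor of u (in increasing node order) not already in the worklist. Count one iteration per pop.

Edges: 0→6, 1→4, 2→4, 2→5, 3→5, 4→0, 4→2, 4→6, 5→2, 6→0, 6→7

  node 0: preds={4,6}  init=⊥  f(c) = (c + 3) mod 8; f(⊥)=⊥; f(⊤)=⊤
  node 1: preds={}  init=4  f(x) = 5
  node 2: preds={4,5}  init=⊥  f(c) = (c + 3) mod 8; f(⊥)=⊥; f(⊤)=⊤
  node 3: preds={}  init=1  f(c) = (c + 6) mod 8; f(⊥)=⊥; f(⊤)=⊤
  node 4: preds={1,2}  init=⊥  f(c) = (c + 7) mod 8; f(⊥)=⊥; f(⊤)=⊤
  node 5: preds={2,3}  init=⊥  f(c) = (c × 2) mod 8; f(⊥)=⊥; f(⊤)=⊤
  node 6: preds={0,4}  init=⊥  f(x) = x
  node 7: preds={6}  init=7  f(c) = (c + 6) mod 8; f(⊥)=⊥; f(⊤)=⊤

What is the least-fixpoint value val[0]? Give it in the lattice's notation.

⊤

Iteration log — 14 steps:
  step 1. node 0  ⊔preds=⊥  new=⊥  stable
  step 2. node 1  ⊔preds=⊥  new=⊤  old=4  +wl: 
  step 3. node 2  ⊔preds=⊥  new=⊥  stable
  step 4. node 3  ⊔preds=⊥  new=1  stable
  step 5. node 4  ⊔preds=⊤  new=⊤  old=⊥  +wl: 0,2
  step 6. node 5  ⊔preds=1  new=2  old=⊥  +wl: 
  step 7. node 6  ⊔preds=⊤  new=⊤  old=⊥  +wl: 
  step 8. node 7  ⊔preds=⊤  new=⊤  old=7  +wl: 
  step 9. node 0  ⊔preds=⊤  new=⊤  old=⊥  +wl: 6
  step 10. node 2  ⊔preds=⊤  new=⊤  old=⊥  +wl: 4,5
  step 11. node 6  ⊔preds=⊤  new=⊤  stable
  step 12. node 4  ⊔preds=⊤  new=⊤  stable
  step 13. node 5  ⊔preds=⊤  new=⊤  old=2  +wl: 2
  step 14. node 2  ⊔preds=⊤  new=⊤  stable

Least fixpoint reached:
  node 0: ⊤
  node 1: ⊤
  node 2: ⊤
  node 3: 1
  node 4: ⊤
  node 5: ⊤
  node 6: ⊤
  node 7: ⊤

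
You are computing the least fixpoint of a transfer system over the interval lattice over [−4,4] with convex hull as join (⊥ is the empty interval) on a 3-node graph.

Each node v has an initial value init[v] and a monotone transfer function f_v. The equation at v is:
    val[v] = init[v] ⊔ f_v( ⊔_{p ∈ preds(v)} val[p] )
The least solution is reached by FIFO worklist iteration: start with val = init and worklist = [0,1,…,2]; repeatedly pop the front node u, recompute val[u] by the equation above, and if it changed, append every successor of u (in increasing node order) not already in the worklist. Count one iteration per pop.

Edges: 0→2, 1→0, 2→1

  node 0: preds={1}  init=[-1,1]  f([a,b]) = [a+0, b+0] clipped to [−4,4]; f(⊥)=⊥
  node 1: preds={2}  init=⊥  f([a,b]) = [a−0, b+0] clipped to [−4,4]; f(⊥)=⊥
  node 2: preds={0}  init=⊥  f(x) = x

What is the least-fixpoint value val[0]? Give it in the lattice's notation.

Trace (5 dequeues):
  [1] u=0 | in ⊥ | out [-1,1] | ==
  [2] u=1 | in ⊥ | out ⊥ | ==
  [3] u=2 | in [-1,1] | out [-1,1] | prev ⊥ | push {1}
  [4] u=1 | in [-1,1] | out [-1,1] | prev ⊥ | push {0}
  [5] u=0 | in [-1,1] | out [-1,1] | ==

Converged values:
  [0] [-1,1]
  [1] [-1,1]
  [2] [-1,1]

[-1,1]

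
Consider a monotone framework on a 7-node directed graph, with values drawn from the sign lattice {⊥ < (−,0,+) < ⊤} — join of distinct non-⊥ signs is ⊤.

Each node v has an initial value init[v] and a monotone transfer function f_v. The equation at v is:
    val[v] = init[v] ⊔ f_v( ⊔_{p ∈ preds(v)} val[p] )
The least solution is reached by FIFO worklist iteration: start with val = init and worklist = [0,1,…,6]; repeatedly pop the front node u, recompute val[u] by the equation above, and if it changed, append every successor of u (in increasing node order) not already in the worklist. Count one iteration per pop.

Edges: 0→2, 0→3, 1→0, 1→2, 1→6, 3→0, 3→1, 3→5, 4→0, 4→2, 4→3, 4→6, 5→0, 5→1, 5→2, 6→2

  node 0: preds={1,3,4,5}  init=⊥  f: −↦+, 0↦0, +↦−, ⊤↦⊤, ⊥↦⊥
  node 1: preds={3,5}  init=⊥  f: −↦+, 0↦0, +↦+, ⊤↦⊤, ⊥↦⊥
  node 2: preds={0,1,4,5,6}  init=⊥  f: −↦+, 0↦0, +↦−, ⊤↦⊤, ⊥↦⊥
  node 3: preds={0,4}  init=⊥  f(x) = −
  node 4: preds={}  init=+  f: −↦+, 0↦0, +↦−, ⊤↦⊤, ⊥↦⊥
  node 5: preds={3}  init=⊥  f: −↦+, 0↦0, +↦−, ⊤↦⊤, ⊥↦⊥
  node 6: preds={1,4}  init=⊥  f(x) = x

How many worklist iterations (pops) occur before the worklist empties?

Worklist (14 pops):
  #1 pop 0: in=+ → − (was ⊥); enqueue []
  #2 pop 1: in=⊥ → ⊥ (no change)
  #3 pop 2: in=⊤ → ⊤ (was ⊥); enqueue []
  #4 pop 3: in=⊤ → − (was ⊥); enqueue [0,1]
  #5 pop 4: in=⊥ → + (no change)
  #6 pop 5: in=− → + (was ⊥); enqueue [2]
  #7 pop 6: in=+ → + (was ⊥); enqueue []
  #8 pop 0: in=⊤ → ⊤ (was −); enqueue [3]
  #9 pop 1: in=⊤ → ⊤ (was ⊥); enqueue [0,6]
  #10 pop 2: in=⊤ → ⊤ (no change)
  #11 pop 3: in=⊤ → − (no change)
  #12 pop 0: in=⊤ → ⊤ (no change)
  #13 pop 6: in=⊤ → ⊤ (was +); enqueue [2]
  #14 pop 2: in=⊤ → ⊤ (no change)

Fixpoint:
  val[0] = ⊤
  val[1] = ⊤
  val[2] = ⊤
  val[3] = −
  val[4] = +
  val[5] = +
  val[6] = ⊤

14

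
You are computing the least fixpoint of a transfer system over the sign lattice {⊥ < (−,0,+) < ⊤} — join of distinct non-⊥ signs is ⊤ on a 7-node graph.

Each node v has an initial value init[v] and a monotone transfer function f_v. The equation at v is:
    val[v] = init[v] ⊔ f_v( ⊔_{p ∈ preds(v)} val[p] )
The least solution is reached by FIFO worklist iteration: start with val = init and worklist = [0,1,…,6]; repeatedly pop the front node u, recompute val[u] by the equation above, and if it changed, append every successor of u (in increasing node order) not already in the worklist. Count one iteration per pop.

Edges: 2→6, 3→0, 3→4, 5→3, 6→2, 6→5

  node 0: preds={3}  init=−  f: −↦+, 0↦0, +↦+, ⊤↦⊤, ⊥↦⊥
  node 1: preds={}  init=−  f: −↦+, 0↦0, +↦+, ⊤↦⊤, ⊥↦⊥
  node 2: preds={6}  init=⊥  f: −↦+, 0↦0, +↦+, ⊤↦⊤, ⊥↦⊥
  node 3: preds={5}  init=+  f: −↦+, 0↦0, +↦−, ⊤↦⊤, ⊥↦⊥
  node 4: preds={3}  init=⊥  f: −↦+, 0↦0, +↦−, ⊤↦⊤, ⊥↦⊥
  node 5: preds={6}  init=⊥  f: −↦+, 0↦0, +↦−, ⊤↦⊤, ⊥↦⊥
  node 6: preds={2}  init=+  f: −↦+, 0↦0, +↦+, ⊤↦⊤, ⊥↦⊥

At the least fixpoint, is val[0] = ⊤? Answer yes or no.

Worklist (8 pops):
  #1 pop 0: in=+ → ⊤ (was −); enqueue []
  #2 pop 1: in=⊥ → − (no change)
  #3 pop 2: in=+ → + (was ⊥); enqueue []
  #4 pop 3: in=⊥ → + (no change)
  #5 pop 4: in=+ → − (was ⊥); enqueue []
  #6 pop 5: in=+ → − (was ⊥); enqueue [3]
  #7 pop 6: in=+ → + (no change)
  #8 pop 3: in=− → + (no change)

Fixpoint:
  val[0] = ⊤
  val[1] = −
  val[2] = +
  val[3] = +
  val[4] = −
  val[5] = −
  val[6] = +

yes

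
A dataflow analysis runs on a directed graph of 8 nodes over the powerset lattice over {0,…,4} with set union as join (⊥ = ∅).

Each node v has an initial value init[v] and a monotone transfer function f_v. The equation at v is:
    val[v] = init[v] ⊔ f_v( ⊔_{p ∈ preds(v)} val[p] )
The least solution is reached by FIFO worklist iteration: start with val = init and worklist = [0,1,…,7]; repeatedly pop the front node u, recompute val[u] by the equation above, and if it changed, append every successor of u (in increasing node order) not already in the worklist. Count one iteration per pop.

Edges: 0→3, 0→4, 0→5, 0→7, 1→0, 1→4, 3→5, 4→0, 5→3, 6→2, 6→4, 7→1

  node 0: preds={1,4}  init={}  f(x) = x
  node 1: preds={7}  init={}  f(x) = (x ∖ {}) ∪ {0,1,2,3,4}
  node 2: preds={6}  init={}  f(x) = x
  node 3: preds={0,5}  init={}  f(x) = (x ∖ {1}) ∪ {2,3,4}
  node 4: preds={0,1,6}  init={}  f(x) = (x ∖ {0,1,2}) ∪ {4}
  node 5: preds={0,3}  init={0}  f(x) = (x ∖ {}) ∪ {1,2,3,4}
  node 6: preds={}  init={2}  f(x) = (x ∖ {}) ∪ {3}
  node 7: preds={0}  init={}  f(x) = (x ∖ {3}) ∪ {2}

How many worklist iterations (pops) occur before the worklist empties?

16

Worklist (16 pops):
  #1 pop 0: in={} → {} (no change)
  #2 pop 1: in={} → {0,1,2,3,4} (was {}); enqueue [0]
  #3 pop 2: in={2} → {2} (was {}); enqueue []
  #4 pop 3: in={0} → {0,2,3,4} (was {}); enqueue []
  #5 pop 4: in={0,1,2,3,4} → {3,4} (was {}); enqueue []
  #6 pop 5: in={0,2,3,4} → {0,1,2,3,4} (was {0}); enqueue [3]
  #7 pop 6: in={} → {2,3} (was {2}); enqueue [2,4]
  #8 pop 7: in={} → {2} (was {}); enqueue [1]
  #9 pop 0: in={0,1,2,3,4} → {0,1,2,3,4} (was {}); enqueue [5,7]
  #10 pop 3: in={0,1,2,3,4} → {0,2,3,4} (no change)
  #11 pop 2: in={2,3} → {2,3} (was {2}); enqueue []
  #12 pop 4: in={0,1,2,3,4} → {3,4} (no change)
  #13 pop 1: in={2} → {0,1,2,3,4} (no change)
  #14 pop 5: in={0,1,2,3,4} → {0,1,2,3,4} (no change)
  #15 pop 7: in={0,1,2,3,4} → {0,1,2,4} (was {2}); enqueue [1]
  #16 pop 1: in={0,1,2,4} → {0,1,2,3,4} (no change)

Fixpoint:
  val[0] = {0,1,2,3,4}
  val[1] = {0,1,2,3,4}
  val[2] = {2,3}
  val[3] = {0,2,3,4}
  val[4] = {3,4}
  val[5] = {0,1,2,3,4}
  val[6] = {2,3}
  val[7] = {0,1,2,4}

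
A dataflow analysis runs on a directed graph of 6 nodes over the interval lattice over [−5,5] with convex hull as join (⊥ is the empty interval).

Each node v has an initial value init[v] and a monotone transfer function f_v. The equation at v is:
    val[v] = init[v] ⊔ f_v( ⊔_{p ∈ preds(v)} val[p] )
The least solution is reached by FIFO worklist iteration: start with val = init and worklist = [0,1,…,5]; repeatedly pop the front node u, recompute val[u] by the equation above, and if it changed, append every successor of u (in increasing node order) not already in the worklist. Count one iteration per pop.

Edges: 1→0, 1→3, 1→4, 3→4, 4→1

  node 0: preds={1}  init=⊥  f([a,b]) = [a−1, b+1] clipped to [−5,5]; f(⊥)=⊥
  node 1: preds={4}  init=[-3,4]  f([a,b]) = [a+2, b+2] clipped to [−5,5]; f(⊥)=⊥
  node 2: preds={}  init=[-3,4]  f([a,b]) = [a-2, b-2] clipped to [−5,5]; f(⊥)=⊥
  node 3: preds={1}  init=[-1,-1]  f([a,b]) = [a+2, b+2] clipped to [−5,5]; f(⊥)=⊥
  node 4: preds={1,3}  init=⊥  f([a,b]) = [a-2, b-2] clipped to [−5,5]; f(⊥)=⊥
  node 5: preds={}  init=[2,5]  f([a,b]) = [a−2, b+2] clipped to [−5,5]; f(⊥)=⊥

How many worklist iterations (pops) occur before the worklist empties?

Iteration log — 10 steps:
  step 1. node 0  ⊔preds=[-3,4]  new=[-4,5]  old=⊥  +wl: 
  step 2. node 1  ⊔preds=⊥  new=[-3,4]  stable
  step 3. node 2  ⊔preds=⊥  new=[-3,4]  stable
  step 4. node 3  ⊔preds=[-3,4]  new=[-1,5]  old=[-1,-1]  +wl: 
  step 5. node 4  ⊔preds=[-3,5]  new=[-5,3]  old=⊥  +wl: 1
  step 6. node 5  ⊔preds=⊥  new=[2,5]  stable
  step 7. node 1  ⊔preds=[-5,3]  new=[-3,5]  old=[-3,4]  +wl: 0,3,4
  step 8. node 0  ⊔preds=[-3,5]  new=[-4,5]  stable
  step 9. node 3  ⊔preds=[-3,5]  new=[-1,5]  stable
  step 10. node 4  ⊔preds=[-3,5]  new=[-5,3]  stable

Least fixpoint reached:
  node 0: [-4,5]
  node 1: [-3,5]
  node 2: [-3,4]
  node 3: [-1,5]
  node 4: [-5,3]
  node 5: [2,5]

10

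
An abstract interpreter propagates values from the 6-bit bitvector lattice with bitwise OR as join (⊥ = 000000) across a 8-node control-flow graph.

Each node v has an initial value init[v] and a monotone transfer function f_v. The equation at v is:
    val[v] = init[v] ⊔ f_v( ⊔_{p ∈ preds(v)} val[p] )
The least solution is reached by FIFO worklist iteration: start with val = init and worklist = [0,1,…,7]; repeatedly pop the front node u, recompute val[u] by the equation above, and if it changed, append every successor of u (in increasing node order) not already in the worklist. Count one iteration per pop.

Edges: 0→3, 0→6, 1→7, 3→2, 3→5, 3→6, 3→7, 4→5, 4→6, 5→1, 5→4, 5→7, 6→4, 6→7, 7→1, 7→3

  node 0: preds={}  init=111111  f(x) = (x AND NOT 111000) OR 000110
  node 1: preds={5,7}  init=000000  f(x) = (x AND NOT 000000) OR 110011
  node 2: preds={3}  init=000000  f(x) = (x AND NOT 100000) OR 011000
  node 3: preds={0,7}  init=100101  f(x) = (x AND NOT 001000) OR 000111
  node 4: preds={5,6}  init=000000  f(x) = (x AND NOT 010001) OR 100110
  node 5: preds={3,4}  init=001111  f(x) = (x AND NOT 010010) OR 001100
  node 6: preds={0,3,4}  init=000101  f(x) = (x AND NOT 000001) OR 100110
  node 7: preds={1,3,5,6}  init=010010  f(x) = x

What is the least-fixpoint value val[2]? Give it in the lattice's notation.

Iteration log — 12 steps:
  step 1. node 0  ⊔preds=000000  new=111111  stable
  step 2. node 1  ⊔preds=011111  new=111111  old=000000  +wl: 
  step 3. node 2  ⊔preds=100101  new=011101  old=000000  +wl: 
  step 4. node 3  ⊔preds=111111  new=110111  old=100101  +wl: 2
  step 5. node 4  ⊔preds=001111  new=101110  old=000000  +wl: 
  step 6. node 5  ⊔preds=111111  new=101111  old=001111  +wl: 1,4
  step 7. node 6  ⊔preds=111111  new=111111  old=000101  +wl: 
  step 8. node 7  ⊔preds=111111  new=111111  old=010010  +wl: 3
  step 9. node 2  ⊔preds=110111  new=011111  old=011101  +wl: 
  step 10. node 1  ⊔preds=111111  new=111111  stable
  step 11. node 4  ⊔preds=111111  new=101110  stable
  step 12. node 3  ⊔preds=111111  new=110111  stable

Least fixpoint reached:
  node 0: 111111
  node 1: 111111
  node 2: 011111
  node 3: 110111
  node 4: 101110
  node 5: 101111
  node 6: 111111
  node 7: 111111

011111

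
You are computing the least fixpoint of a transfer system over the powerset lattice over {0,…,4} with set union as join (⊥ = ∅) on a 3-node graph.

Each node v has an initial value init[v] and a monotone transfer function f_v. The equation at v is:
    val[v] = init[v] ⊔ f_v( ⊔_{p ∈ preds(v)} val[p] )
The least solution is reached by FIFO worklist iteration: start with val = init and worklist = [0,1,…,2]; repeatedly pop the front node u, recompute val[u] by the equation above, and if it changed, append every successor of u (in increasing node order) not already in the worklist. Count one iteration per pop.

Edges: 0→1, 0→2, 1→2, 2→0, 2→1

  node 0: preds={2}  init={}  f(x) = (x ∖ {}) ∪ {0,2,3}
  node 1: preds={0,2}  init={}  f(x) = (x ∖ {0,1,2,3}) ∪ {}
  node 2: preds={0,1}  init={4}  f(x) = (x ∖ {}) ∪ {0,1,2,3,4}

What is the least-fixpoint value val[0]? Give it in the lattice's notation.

Iteration log — 6 steps:
  step 1. node 0  ⊔preds={4}  new={0,2,3,4}  old={}  +wl: 
  step 2. node 1  ⊔preds={0,2,3,4}  new={4}  old={}  +wl: 
  step 3. node 2  ⊔preds={0,2,3,4}  new={0,1,2,3,4}  old={4}  +wl: 0,1
  step 4. node 0  ⊔preds={0,1,2,3,4}  new={0,1,2,3,4}  old={0,2,3,4}  +wl: 2
  step 5. node 1  ⊔preds={0,1,2,3,4}  new={4}  stable
  step 6. node 2  ⊔preds={0,1,2,3,4}  new={0,1,2,3,4}  stable

Least fixpoint reached:
  node 0: {0,1,2,3,4}
  node 1: {4}
  node 2: {0,1,2,3,4}

{0,1,2,3,4}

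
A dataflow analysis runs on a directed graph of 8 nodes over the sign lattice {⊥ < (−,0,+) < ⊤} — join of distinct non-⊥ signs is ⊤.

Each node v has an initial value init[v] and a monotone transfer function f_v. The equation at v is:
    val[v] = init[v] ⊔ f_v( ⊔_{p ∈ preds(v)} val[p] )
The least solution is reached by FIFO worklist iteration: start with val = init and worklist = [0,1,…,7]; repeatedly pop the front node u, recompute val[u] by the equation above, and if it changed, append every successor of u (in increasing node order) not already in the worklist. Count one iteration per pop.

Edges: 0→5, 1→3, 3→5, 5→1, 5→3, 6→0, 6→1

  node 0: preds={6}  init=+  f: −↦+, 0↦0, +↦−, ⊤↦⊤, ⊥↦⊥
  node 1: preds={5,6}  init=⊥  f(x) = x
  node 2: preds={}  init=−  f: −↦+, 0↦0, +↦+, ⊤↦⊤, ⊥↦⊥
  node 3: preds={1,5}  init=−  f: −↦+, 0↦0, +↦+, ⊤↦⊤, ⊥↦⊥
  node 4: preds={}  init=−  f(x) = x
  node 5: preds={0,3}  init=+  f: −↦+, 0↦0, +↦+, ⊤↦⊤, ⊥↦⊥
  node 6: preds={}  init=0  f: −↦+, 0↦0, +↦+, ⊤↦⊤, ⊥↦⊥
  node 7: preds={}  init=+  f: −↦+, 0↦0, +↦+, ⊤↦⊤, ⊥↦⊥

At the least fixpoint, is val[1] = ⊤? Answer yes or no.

Worklist (10 pops):
  #1 pop 0: in=0 → ⊤ (was +); enqueue []
  #2 pop 1: in=⊤ → ⊤ (was ⊥); enqueue []
  #3 pop 2: in=⊥ → − (no change)
  #4 pop 3: in=⊤ → ⊤ (was −); enqueue []
  #5 pop 4: in=⊥ → − (no change)
  #6 pop 5: in=⊤ → ⊤ (was +); enqueue [1,3]
  #7 pop 6: in=⊥ → 0 (no change)
  #8 pop 7: in=⊥ → + (no change)
  #9 pop 1: in=⊤ → ⊤ (no change)
  #10 pop 3: in=⊤ → ⊤ (no change)

Fixpoint:
  val[0] = ⊤
  val[1] = ⊤
  val[2] = −
  val[3] = ⊤
  val[4] = −
  val[5] = ⊤
  val[6] = 0
  val[7] = +

yes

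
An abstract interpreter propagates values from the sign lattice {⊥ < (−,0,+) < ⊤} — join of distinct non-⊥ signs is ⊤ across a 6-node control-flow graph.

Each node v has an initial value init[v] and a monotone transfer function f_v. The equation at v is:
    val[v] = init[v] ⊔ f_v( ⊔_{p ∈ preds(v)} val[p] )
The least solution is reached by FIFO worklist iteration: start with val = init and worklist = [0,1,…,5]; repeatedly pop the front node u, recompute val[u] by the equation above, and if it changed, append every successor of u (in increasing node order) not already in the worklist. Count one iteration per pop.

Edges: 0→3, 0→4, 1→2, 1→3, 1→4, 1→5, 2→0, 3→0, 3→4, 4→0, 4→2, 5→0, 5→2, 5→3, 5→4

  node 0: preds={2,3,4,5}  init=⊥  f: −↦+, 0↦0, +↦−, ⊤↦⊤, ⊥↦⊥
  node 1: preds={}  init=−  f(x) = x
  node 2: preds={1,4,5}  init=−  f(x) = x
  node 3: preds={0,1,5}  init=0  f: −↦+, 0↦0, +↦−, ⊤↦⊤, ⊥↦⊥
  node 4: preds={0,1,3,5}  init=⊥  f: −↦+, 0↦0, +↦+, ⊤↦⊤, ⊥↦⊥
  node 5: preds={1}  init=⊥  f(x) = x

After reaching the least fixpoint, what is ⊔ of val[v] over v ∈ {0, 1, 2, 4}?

⊤

Iteration log — 11 steps:
  step 1. node 0  ⊔preds=⊤  new=⊤  old=⊥  +wl: 
  step 2. node 1  ⊔preds=⊥  new=−  stable
  step 3. node 2  ⊔preds=−  new=−  stable
  step 4. node 3  ⊔preds=⊤  new=⊤  old=0  +wl: 0
  step 5. node 4  ⊔preds=⊤  new=⊤  old=⊥  +wl: 2
  step 6. node 5  ⊔preds=−  new=−  old=⊥  +wl: 3,4
  step 7. node 0  ⊔preds=⊤  new=⊤  stable
  step 8. node 2  ⊔preds=⊤  new=⊤  old=−  +wl: 0
  step 9. node 3  ⊔preds=⊤  new=⊤  stable
  step 10. node 4  ⊔preds=⊤  new=⊤  stable
  step 11. node 0  ⊔preds=⊤  new=⊤  stable

Least fixpoint reached:
  node 0: ⊤
  node 1: −
  node 2: ⊤
  node 3: ⊤
  node 4: ⊤
  node 5: −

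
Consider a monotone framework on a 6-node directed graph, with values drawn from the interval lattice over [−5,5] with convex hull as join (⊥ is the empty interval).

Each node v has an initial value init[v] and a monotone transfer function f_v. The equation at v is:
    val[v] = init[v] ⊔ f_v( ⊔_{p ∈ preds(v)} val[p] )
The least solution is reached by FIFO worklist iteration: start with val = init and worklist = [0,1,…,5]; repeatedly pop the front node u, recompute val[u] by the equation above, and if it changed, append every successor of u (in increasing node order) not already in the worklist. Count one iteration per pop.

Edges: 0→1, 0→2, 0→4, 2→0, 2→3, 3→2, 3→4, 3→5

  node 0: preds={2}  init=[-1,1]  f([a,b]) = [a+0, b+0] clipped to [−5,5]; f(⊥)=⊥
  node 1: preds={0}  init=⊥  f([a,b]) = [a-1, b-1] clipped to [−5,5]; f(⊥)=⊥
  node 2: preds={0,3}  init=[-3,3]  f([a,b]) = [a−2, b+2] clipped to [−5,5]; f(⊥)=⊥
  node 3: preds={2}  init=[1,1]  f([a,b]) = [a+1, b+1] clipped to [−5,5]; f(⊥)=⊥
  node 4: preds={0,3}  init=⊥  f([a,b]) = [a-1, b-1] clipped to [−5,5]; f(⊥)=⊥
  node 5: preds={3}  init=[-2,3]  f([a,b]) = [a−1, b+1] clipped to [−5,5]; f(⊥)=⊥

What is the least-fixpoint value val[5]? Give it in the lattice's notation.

[-5,5]

Worklist (10 pops):
  #1 pop 0: in=[-3,3] → [-3,3] (was [-1,1]); enqueue []
  #2 pop 1: in=[-3,3] → [-4,2] (was ⊥); enqueue []
  #3 pop 2: in=[-3,3] → [-5,5] (was [-3,3]); enqueue [0]
  #4 pop 3: in=[-5,5] → [-4,5] (was [1,1]); enqueue [2]
  #5 pop 4: in=[-4,5] → [-5,4] (was ⊥); enqueue []
  #6 pop 5: in=[-4,5] → [-5,5] (was [-2,3]); enqueue []
  #7 pop 0: in=[-5,5] → [-5,5] (was [-3,3]); enqueue [1,4]
  #8 pop 2: in=[-5,5] → [-5,5] (no change)
  #9 pop 1: in=[-5,5] → [-5,4] (was [-4,2]); enqueue []
  #10 pop 4: in=[-5,5] → [-5,4] (no change)

Fixpoint:
  val[0] = [-5,5]
  val[1] = [-5,4]
  val[2] = [-5,5]
  val[3] = [-4,5]
  val[4] = [-5,4]
  val[5] = [-5,5]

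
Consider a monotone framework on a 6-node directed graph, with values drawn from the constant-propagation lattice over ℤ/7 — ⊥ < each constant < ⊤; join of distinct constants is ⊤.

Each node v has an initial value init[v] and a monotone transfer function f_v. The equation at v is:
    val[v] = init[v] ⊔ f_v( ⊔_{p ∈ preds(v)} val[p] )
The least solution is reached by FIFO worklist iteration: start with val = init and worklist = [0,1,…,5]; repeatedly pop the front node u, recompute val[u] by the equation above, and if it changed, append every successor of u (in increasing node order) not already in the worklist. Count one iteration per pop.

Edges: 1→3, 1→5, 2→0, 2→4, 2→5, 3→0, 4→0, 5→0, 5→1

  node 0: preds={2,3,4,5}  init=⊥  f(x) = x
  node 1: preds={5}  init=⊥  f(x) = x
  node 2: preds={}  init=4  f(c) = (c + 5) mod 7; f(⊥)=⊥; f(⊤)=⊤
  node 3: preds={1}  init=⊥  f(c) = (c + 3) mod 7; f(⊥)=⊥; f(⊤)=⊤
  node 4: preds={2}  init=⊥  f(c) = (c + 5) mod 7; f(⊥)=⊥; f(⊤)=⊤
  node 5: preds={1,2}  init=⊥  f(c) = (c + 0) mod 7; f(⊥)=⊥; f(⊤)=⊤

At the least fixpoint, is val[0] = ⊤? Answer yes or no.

yes

Iteration log — 11 steps:
  step 1. node 0  ⊔preds=4  new=4  old=⊥  +wl: 
  step 2. node 1  ⊔preds=⊥  new=⊥  stable
  step 3. node 2  ⊔preds=⊥  new=4  stable
  step 4. node 3  ⊔preds=⊥  new=⊥  stable
  step 5. node 4  ⊔preds=4  new=2  old=⊥  +wl: 0
  step 6. node 5  ⊔preds=4  new=4  old=⊥  +wl: 1
  step 7. node 0  ⊔preds=⊤  new=⊤  old=4  +wl: 
  step 8. node 1  ⊔preds=4  new=4  old=⊥  +wl: 3,5
  step 9. node 3  ⊔preds=4  new=0  old=⊥  +wl: 0
  step 10. node 5  ⊔preds=4  new=4  stable
  step 11. node 0  ⊔preds=⊤  new=⊤  stable

Least fixpoint reached:
  node 0: ⊤
  node 1: 4
  node 2: 4
  node 3: 0
  node 4: 2
  node 5: 4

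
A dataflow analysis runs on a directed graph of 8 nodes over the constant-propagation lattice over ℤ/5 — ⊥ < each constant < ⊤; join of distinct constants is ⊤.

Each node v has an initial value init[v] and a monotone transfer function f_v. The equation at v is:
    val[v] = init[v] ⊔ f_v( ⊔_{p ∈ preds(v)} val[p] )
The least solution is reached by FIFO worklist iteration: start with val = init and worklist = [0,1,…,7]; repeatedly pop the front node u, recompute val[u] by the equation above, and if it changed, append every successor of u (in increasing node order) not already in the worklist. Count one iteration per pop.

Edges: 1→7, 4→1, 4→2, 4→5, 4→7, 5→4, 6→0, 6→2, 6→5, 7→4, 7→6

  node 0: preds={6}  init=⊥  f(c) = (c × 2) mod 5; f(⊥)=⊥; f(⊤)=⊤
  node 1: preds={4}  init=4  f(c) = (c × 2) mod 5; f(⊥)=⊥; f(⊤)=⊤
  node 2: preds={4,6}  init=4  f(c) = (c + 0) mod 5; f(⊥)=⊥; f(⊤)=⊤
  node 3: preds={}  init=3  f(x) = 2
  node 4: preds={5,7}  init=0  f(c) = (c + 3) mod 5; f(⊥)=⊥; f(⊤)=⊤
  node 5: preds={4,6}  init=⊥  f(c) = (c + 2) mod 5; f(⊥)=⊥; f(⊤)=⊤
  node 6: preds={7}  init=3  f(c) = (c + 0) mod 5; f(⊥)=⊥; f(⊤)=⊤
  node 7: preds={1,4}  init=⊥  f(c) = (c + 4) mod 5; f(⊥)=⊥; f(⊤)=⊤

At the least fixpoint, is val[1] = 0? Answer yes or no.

Iteration log — 15 steps:
  step 1. node 0  ⊔preds=3  new=1  old=⊥  +wl: 
  step 2. node 1  ⊔preds=0  new=⊤  old=4  +wl: 
  step 3. node 2  ⊔preds=⊤  new=⊤  old=4  +wl: 
  step 4. node 3  ⊔preds=⊥  new=⊤  old=3  +wl: 
  step 5. node 4  ⊔preds=⊥  new=0  stable
  step 6. node 5  ⊔preds=⊤  new=⊤  old=⊥  +wl: 4
  step 7. node 6  ⊔preds=⊥  new=3  stable
  step 8. node 7  ⊔preds=⊤  new=⊤  old=⊥  +wl: 6
  step 9. node 4  ⊔preds=⊤  new=⊤  old=0  +wl: 1,2,5,7
  step 10. node 6  ⊔preds=⊤  new=⊤  old=3  +wl: 0
  step 11. node 1  ⊔preds=⊤  new=⊤  stable
  step 12. node 2  ⊔preds=⊤  new=⊤  stable
  step 13. node 5  ⊔preds=⊤  new=⊤  stable
  step 14. node 7  ⊔preds=⊤  new=⊤  stable
  step 15. node 0  ⊔preds=⊤  new=⊤  old=1  +wl: 

Least fixpoint reached:
  node 0: ⊤
  node 1: ⊤
  node 2: ⊤
  node 3: ⊤
  node 4: ⊤
  node 5: ⊤
  node 6: ⊤
  node 7: ⊤

no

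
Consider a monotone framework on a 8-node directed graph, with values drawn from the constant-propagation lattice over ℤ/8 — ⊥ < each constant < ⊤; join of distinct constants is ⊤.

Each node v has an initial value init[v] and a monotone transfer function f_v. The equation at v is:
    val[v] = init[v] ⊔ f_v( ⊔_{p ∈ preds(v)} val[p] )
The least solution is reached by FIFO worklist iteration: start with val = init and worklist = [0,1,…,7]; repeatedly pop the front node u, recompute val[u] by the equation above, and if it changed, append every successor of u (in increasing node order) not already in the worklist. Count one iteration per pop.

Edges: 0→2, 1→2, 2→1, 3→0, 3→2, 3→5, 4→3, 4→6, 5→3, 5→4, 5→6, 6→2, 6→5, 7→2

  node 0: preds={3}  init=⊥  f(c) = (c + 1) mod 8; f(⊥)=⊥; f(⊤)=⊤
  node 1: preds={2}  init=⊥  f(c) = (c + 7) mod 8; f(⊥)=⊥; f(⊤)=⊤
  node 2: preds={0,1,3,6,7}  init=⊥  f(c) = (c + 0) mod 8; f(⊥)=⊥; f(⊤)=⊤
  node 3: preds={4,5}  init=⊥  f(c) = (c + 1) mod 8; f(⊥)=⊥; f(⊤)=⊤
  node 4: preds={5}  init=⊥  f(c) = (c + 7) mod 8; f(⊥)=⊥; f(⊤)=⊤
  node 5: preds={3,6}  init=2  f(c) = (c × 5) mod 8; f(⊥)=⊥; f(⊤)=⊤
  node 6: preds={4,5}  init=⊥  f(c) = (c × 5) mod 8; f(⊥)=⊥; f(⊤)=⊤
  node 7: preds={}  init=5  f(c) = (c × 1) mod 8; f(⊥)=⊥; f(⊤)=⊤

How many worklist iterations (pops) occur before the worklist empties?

19

Worklist (19 pops):
  #1 pop 0: in=⊥ → ⊥ (no change)
  #2 pop 1: in=⊥ → ⊥ (no change)
  #3 pop 2: in=5 → 5 (was ⊥); enqueue [1]
  #4 pop 3: in=2 → 3 (was ⊥); enqueue [0,2]
  #5 pop 4: in=2 → 1 (was ⊥); enqueue [3]
  #6 pop 5: in=3 → ⊤ (was 2); enqueue [4]
  #7 pop 6: in=⊤ → ⊤ (was ⊥); enqueue [5]
  #8 pop 7: in=⊥ → 5 (no change)
  #9 pop 1: in=5 → 4 (was ⊥); enqueue []
  #10 pop 0: in=3 → 4 (was ⊥); enqueue []
  #11 pop 2: in=⊤ → ⊤ (was 5); enqueue [1]
  #12 pop 3: in=⊤ → ⊤ (was 3); enqueue [0,2]
  #13 pop 4: in=⊤ → ⊤ (was 1); enqueue [3,6]
  #14 pop 5: in=⊤ → ⊤ (no change)
  #15 pop 1: in=⊤ → ⊤ (was 4); enqueue []
  #16 pop 0: in=⊤ → ⊤ (was 4); enqueue []
  #17 pop 2: in=⊤ → ⊤ (no change)
  #18 pop 3: in=⊤ → ⊤ (no change)
  #19 pop 6: in=⊤ → ⊤ (no change)

Fixpoint:
  val[0] = ⊤
  val[1] = ⊤
  val[2] = ⊤
  val[3] = ⊤
  val[4] = ⊤
  val[5] = ⊤
  val[6] = ⊤
  val[7] = 5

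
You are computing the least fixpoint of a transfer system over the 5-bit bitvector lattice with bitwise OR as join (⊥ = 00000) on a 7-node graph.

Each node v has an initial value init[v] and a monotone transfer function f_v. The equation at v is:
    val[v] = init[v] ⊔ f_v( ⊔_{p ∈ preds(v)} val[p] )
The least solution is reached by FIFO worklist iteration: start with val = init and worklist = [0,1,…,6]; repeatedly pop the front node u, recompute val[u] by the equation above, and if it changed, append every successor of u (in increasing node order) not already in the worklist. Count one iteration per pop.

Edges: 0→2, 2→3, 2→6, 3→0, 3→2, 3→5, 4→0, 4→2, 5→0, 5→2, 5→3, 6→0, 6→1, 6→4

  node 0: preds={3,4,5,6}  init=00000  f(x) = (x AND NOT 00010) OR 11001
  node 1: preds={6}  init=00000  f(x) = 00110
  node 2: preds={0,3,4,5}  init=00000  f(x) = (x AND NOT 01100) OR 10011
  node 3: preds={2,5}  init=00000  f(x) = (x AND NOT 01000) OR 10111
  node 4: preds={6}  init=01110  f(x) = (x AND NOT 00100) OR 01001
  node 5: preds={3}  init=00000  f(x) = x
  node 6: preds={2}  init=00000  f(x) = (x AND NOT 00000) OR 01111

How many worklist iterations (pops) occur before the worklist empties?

14

Worklist (14 pops):
  #1 pop 0: in=01110 → 11101 (was 00000); enqueue []
  #2 pop 1: in=00000 → 00110 (was 00000); enqueue []
  #3 pop 2: in=11111 → 10011 (was 00000); enqueue []
  #4 pop 3: in=10011 → 10111 (was 00000); enqueue [0,2]
  #5 pop 4: in=00000 → 01111 (was 01110); enqueue []
  #6 pop 5: in=10111 → 10111 (was 00000); enqueue [3]
  #7 pop 6: in=10011 → 11111 (was 00000); enqueue [1,4]
  #8 pop 0: in=11111 → 11101 (no change)
  #9 pop 2: in=11111 → 10011 (no change)
  #10 pop 3: in=10111 → 10111 (no change)
  #11 pop 1: in=11111 → 00110 (no change)
  #12 pop 4: in=11111 → 11111 (was 01111); enqueue [0,2]
  #13 pop 0: in=11111 → 11101 (no change)
  #14 pop 2: in=11111 → 10011 (no change)

Fixpoint:
  val[0] = 11101
  val[1] = 00110
  val[2] = 10011
  val[3] = 10111
  val[4] = 11111
  val[5] = 10111
  val[6] = 11111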